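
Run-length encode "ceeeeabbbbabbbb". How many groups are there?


Input: ceeeeabbbbabbbb
Scanning for consecutive runs:
  Group 1: 'c' x 1 (positions 0-0)
  Group 2: 'e' x 4 (positions 1-4)
  Group 3: 'a' x 1 (positions 5-5)
  Group 4: 'b' x 4 (positions 6-9)
  Group 5: 'a' x 1 (positions 10-10)
  Group 6: 'b' x 4 (positions 11-14)
Total groups: 6

6


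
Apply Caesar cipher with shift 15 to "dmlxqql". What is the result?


Caesar cipher: shift "dmlxqql" by 15
  'd' (pos 3) + 15 = pos 18 = 's'
  'm' (pos 12) + 15 = pos 1 = 'b'
  'l' (pos 11) + 15 = pos 0 = 'a'
  'x' (pos 23) + 15 = pos 12 = 'm'
  'q' (pos 16) + 15 = pos 5 = 'f'
  'q' (pos 16) + 15 = pos 5 = 'f'
  'l' (pos 11) + 15 = pos 0 = 'a'
Result: sbamffa

sbamffa


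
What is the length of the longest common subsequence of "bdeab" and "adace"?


LCS of "bdeab" and "adace"
DP table:
           a    d    a    c    e
      0    0    0    0    0    0
  b   0    0    0    0    0    0
  d   0    0    1    1    1    1
  e   0    0    1    1    1    2
  a   0    1    1    2    2    2
  b   0    1    1    2    2    2
LCS length = dp[5][5] = 2

2


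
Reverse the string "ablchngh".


Input: ablchngh
Reading characters right to left:
  Position 7: 'h'
  Position 6: 'g'
  Position 5: 'n'
  Position 4: 'h'
  Position 3: 'c'
  Position 2: 'l'
  Position 1: 'b'
  Position 0: 'a'
Reversed: hgnhclba

hgnhclba


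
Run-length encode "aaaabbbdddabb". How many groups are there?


Input: aaaabbbdddabb
Scanning for consecutive runs:
  Group 1: 'a' x 4 (positions 0-3)
  Group 2: 'b' x 3 (positions 4-6)
  Group 3: 'd' x 3 (positions 7-9)
  Group 4: 'a' x 1 (positions 10-10)
  Group 5: 'b' x 2 (positions 11-12)
Total groups: 5

5


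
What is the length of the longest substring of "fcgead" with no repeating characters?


Input: "fcgead"
Sliding window (track last position of each char):
  Position 0 ('f'): window [0,0] length 1 -- new best
  Position 1 ('c'): window [0,1] length 2 -- new best
  Position 2 ('g'): window [0,2] length 3 -- new best
  Position 3 ('e'): window [0,3] length 4 -- new best
  Position 4 ('a'): window [0,4] length 5 -- new best
  Position 5 ('d'): window [0,5] length 6 -- new best
Longest substring with no repeats: "fcgead" with length 6

6


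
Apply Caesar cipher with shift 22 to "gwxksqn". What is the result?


Caesar cipher: shift "gwxksqn" by 22
  'g' (pos 6) + 22 = pos 2 = 'c'
  'w' (pos 22) + 22 = pos 18 = 's'
  'x' (pos 23) + 22 = pos 19 = 't'
  'k' (pos 10) + 22 = pos 6 = 'g'
  's' (pos 18) + 22 = pos 14 = 'o'
  'q' (pos 16) + 22 = pos 12 = 'm'
  'n' (pos 13) + 22 = pos 9 = 'j'
Result: cstgomj

cstgomj


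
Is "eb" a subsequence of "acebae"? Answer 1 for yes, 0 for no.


Check if "eb" is a subsequence of "acebae"
Greedy scan:
  Position 0 ('a'): no match needed
  Position 1 ('c'): no match needed
  Position 2 ('e'): matches sub[0] = 'e'
  Position 3 ('b'): matches sub[1] = 'b'
  Position 4 ('a'): no match needed
  Position 5 ('e'): no match needed
All 2 characters matched => is a subsequence

1


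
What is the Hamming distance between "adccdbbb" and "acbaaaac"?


Comparing "adccdbbb" and "acbaaaac" position by position:
  Position 0: 'a' vs 'a' => same
  Position 1: 'd' vs 'c' => differ
  Position 2: 'c' vs 'b' => differ
  Position 3: 'c' vs 'a' => differ
  Position 4: 'd' vs 'a' => differ
  Position 5: 'b' vs 'a' => differ
  Position 6: 'b' vs 'a' => differ
  Position 7: 'b' vs 'c' => differ
Total differences (Hamming distance): 7

7


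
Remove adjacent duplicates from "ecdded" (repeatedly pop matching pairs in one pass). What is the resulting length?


Input: ecdded
Stack-based adjacent duplicate removal:
  Read 'e': push. Stack: e
  Read 'c': push. Stack: ec
  Read 'd': push. Stack: ecd
  Read 'd': matches stack top 'd' => pop. Stack: ec
  Read 'e': push. Stack: ece
  Read 'd': push. Stack: eced
Final stack: "eced" (length 4)

4


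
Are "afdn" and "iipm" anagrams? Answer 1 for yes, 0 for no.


Strings: "afdn", "iipm"
Sorted first:  adfn
Sorted second: iimp
Differ at position 0: 'a' vs 'i' => not anagrams

0


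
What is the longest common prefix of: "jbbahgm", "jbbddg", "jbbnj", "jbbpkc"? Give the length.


Words: jbbahgm, jbbddg, jbbnj, jbbpkc
  Position 0: all 'j' => match
  Position 1: all 'b' => match
  Position 2: all 'b' => match
  Position 3: ('a', 'd', 'n', 'p') => mismatch, stop
LCP = "jbb" (length 3)

3


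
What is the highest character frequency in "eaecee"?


Input: eaecee
Character counts:
  'a': 1
  'c': 1
  'e': 4
Maximum frequency: 4

4


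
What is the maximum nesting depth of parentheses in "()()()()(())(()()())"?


Input: "()()()()(())(()()())"
Tracking depth:
  Position 0 '(': depth becomes 1
  Position 1 ')': depth becomes 0
  Position 2 '(': depth becomes 1
  Position 3 ')': depth becomes 0
  Position 4 '(': depth becomes 1
  Position 5 ')': depth becomes 0
  Position 6 '(': depth becomes 1
  Position 7 ')': depth becomes 0
  Position 8 '(': depth becomes 1
  Position 9 '(': depth becomes 2
  Position 10 ')': depth becomes 1
  Position 11 ')': depth becomes 0
  Position 12 '(': depth becomes 1
  Position 13 '(': depth becomes 2
  Position 14 ')': depth becomes 1
  Position 15 '(': depth becomes 2
  Position 16 ')': depth becomes 1
  Position 17 '(': depth becomes 2
  Position 18 ')': depth becomes 1
  Position 19 ')': depth becomes 0
Maximum depth reached: 2

2


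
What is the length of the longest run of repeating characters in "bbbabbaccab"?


Input: "bbbabbaccab"
Scanning for longest run:
  Position 1 ('b'): continues run of 'b', length=2
  Position 2 ('b'): continues run of 'b', length=3
  Position 3 ('a'): new char, reset run to 1
  Position 4 ('b'): new char, reset run to 1
  Position 5 ('b'): continues run of 'b', length=2
  Position 6 ('a'): new char, reset run to 1
  Position 7 ('c'): new char, reset run to 1
  Position 8 ('c'): continues run of 'c', length=2
  Position 9 ('a'): new char, reset run to 1
  Position 10 ('b'): new char, reset run to 1
Longest run: 'b' with length 3

3


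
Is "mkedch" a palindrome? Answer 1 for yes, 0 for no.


Input: mkedch
Reversed: hcdekm
  Compare pos 0 ('m') with pos 5 ('h'): MISMATCH
  Compare pos 1 ('k') with pos 4 ('c'): MISMATCH
  Compare pos 2 ('e') with pos 3 ('d'): MISMATCH
Result: not a palindrome

0


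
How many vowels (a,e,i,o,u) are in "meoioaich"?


Input: meoioaich
Checking each character:
  'm' at position 0: consonant
  'e' at position 1: vowel (running total: 1)
  'o' at position 2: vowel (running total: 2)
  'i' at position 3: vowel (running total: 3)
  'o' at position 4: vowel (running total: 4)
  'a' at position 5: vowel (running total: 5)
  'i' at position 6: vowel (running total: 6)
  'c' at position 7: consonant
  'h' at position 8: consonant
Total vowels: 6

6


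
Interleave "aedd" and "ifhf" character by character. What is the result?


Interleaving "aedd" and "ifhf":
  Position 0: 'a' from first, 'i' from second => "ai"
  Position 1: 'e' from first, 'f' from second => "ef"
  Position 2: 'd' from first, 'h' from second => "dh"
  Position 3: 'd' from first, 'f' from second => "df"
Result: aiefdhdf

aiefdhdf


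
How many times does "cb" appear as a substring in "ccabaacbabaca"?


Searching for "cb" in "ccabaacbabaca"
Scanning each position:
  Position 0: "cc" => no
  Position 1: "ca" => no
  Position 2: "ab" => no
  Position 3: "ba" => no
  Position 4: "aa" => no
  Position 5: "ac" => no
  Position 6: "cb" => MATCH
  Position 7: "ba" => no
  Position 8: "ab" => no
  Position 9: "ba" => no
  Position 10: "ac" => no
  Position 11: "ca" => no
Total occurrences: 1

1


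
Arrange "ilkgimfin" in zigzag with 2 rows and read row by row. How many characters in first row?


Zigzag "ilkgimfin" into 2 rows:
Placing characters:
  'i' => row 0
  'l' => row 1
  'k' => row 0
  'g' => row 1
  'i' => row 0
  'm' => row 1
  'f' => row 0
  'i' => row 1
  'n' => row 0
Rows:
  Row 0: "ikifn"
  Row 1: "lgmi"
First row length: 5

5


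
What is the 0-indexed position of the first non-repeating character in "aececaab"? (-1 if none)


Input: aececaab
Character frequencies:
  'a': 3
  'b': 1
  'c': 2
  'e': 2
Scanning left to right for freq == 1:
  Position 0 ('a'): freq=3, skip
  Position 1 ('e'): freq=2, skip
  Position 2 ('c'): freq=2, skip
  Position 3 ('e'): freq=2, skip
  Position 4 ('c'): freq=2, skip
  Position 5 ('a'): freq=3, skip
  Position 6 ('a'): freq=3, skip
  Position 7 ('b'): unique! => answer = 7

7


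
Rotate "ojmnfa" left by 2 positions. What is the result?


Input: "ojmnfa", rotate left by 2
First 2 characters: "oj"
Remaining characters: "mnfa"
Concatenate remaining + first: "mnfa" + "oj" = "mnfaoj"

mnfaoj


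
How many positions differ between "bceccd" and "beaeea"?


Comparing "bceccd" and "beaeea" position by position:
  Position 0: 'b' vs 'b' => same
  Position 1: 'c' vs 'e' => DIFFER
  Position 2: 'e' vs 'a' => DIFFER
  Position 3: 'c' vs 'e' => DIFFER
  Position 4: 'c' vs 'e' => DIFFER
  Position 5: 'd' vs 'a' => DIFFER
Positions that differ: 5

5


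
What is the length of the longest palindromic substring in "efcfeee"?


Input: "efcfeee"
Checking substrings for palindromes:
  [0:5] "efcfe" (len 5) => palindrome
  [1:4] "fcf" (len 3) => palindrome
  [4:7] "eee" (len 3) => palindrome
  [4:6] "ee" (len 2) => palindrome
  [5:7] "ee" (len 2) => palindrome
Longest palindromic substring: "efcfe" with length 5

5


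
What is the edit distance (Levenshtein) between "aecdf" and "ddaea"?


Computing edit distance: "aecdf" -> "ddaea"
DP table:
           d    d    a    e    a
      0    1    2    3    4    5
  a   1    1    2    2    3    4
  e   2    2    2    3    2    3
  c   3    3    3    3    3    3
  d   4    3    3    4    4    4
  f   5    4    4    4    5    5
Edit distance = dp[5][5] = 5

5


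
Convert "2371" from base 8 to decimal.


Input: "2371" in base 8
Positional expansion:
  Digit '2' (value 2) x 8^3 = 1024
  Digit '3' (value 3) x 8^2 = 192
  Digit '7' (value 7) x 8^1 = 56
  Digit '1' (value 1) x 8^0 = 1
Sum = 1273

1273


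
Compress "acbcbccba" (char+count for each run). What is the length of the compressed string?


Input: acbcbccba
Runs:
  'a' x 1 => "a1"
  'c' x 1 => "c1"
  'b' x 1 => "b1"
  'c' x 1 => "c1"
  'b' x 1 => "b1"
  'c' x 2 => "c2"
  'b' x 1 => "b1"
  'a' x 1 => "a1"
Compressed: "a1c1b1c1b1c2b1a1"
Compressed length: 16

16


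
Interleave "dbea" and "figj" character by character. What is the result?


Interleaving "dbea" and "figj":
  Position 0: 'd' from first, 'f' from second => "df"
  Position 1: 'b' from first, 'i' from second => "bi"
  Position 2: 'e' from first, 'g' from second => "eg"
  Position 3: 'a' from first, 'j' from second => "aj"
Result: dfbiegaj

dfbiegaj


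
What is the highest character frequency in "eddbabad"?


Input: eddbabad
Character counts:
  'a': 2
  'b': 2
  'd': 3
  'e': 1
Maximum frequency: 3

3


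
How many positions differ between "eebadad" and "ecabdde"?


Comparing "eebadad" and "ecabdde" position by position:
  Position 0: 'e' vs 'e' => same
  Position 1: 'e' vs 'c' => DIFFER
  Position 2: 'b' vs 'a' => DIFFER
  Position 3: 'a' vs 'b' => DIFFER
  Position 4: 'd' vs 'd' => same
  Position 5: 'a' vs 'd' => DIFFER
  Position 6: 'd' vs 'e' => DIFFER
Positions that differ: 5

5


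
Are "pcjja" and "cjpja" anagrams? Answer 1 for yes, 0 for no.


Strings: "pcjja", "cjpja"
Sorted first:  acjjp
Sorted second: acjjp
Sorted forms match => anagrams

1


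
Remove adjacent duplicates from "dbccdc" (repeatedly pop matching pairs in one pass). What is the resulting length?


Input: dbccdc
Stack-based adjacent duplicate removal:
  Read 'd': push. Stack: d
  Read 'b': push. Stack: db
  Read 'c': push. Stack: dbc
  Read 'c': matches stack top 'c' => pop. Stack: db
  Read 'd': push. Stack: dbd
  Read 'c': push. Stack: dbdc
Final stack: "dbdc" (length 4)

4


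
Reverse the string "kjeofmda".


Input: kjeofmda
Reading characters right to left:
  Position 7: 'a'
  Position 6: 'd'
  Position 5: 'm'
  Position 4: 'f'
  Position 3: 'o'
  Position 2: 'e'
  Position 1: 'j'
  Position 0: 'k'
Reversed: admfoejk

admfoejk


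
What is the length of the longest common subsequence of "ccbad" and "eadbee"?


LCS of "ccbad" and "eadbee"
DP table:
           e    a    d    b    e    e
      0    0    0    0    0    0    0
  c   0    0    0    0    0    0    0
  c   0    0    0    0    0    0    0
  b   0    0    0    0    1    1    1
  a   0    0    1    1    1    1    1
  d   0    0    1    2    2    2    2
LCS length = dp[5][6] = 2

2


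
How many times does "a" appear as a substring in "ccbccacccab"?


Searching for "a" in "ccbccacccab"
Scanning each position:
  Position 0: "c" => no
  Position 1: "c" => no
  Position 2: "b" => no
  Position 3: "c" => no
  Position 4: "c" => no
  Position 5: "a" => MATCH
  Position 6: "c" => no
  Position 7: "c" => no
  Position 8: "c" => no
  Position 9: "a" => MATCH
  Position 10: "b" => no
Total occurrences: 2

2


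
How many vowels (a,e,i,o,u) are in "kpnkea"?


Input: kpnkea
Checking each character:
  'k' at position 0: consonant
  'p' at position 1: consonant
  'n' at position 2: consonant
  'k' at position 3: consonant
  'e' at position 4: vowel (running total: 1)
  'a' at position 5: vowel (running total: 2)
Total vowels: 2

2


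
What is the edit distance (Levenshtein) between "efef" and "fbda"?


Computing edit distance: "efef" -> "fbda"
DP table:
           f    b    d    a
      0    1    2    3    4
  e   1    1    2    3    4
  f   2    1    2    3    4
  e   3    2    2    3    4
  f   4    3    3    3    4
Edit distance = dp[4][4] = 4

4


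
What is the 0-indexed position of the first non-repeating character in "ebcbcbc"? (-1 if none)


Input: ebcbcbc
Character frequencies:
  'b': 3
  'c': 3
  'e': 1
Scanning left to right for freq == 1:
  Position 0 ('e'): unique! => answer = 0

0


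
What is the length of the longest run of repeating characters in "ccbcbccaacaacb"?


Input: "ccbcbccaacaacb"
Scanning for longest run:
  Position 1 ('c'): continues run of 'c', length=2
  Position 2 ('b'): new char, reset run to 1
  Position 3 ('c'): new char, reset run to 1
  Position 4 ('b'): new char, reset run to 1
  Position 5 ('c'): new char, reset run to 1
  Position 6 ('c'): continues run of 'c', length=2
  Position 7 ('a'): new char, reset run to 1
  Position 8 ('a'): continues run of 'a', length=2
  Position 9 ('c'): new char, reset run to 1
  Position 10 ('a'): new char, reset run to 1
  Position 11 ('a'): continues run of 'a', length=2
  Position 12 ('c'): new char, reset run to 1
  Position 13 ('b'): new char, reset run to 1
Longest run: 'c' with length 2

2


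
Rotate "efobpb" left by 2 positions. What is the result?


Input: "efobpb", rotate left by 2
First 2 characters: "ef"
Remaining characters: "obpb"
Concatenate remaining + first: "obpb" + "ef" = "obpbef"

obpbef


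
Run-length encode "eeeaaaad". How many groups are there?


Input: eeeaaaad
Scanning for consecutive runs:
  Group 1: 'e' x 3 (positions 0-2)
  Group 2: 'a' x 4 (positions 3-6)
  Group 3: 'd' x 1 (positions 7-7)
Total groups: 3

3


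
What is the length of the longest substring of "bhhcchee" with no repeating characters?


Input: "bhhcchee"
Sliding window (track last position of each char):
  Position 0 ('b'): window [0,0] length 1 -- new best
  Position 1 ('h'): window [0,1] length 2 -- new best
  Position 2 ('h'): repeat (last at 1), move window start to 2
  Position 2 ('h'): window [2,2] length 1
  Position 3 ('c'): window [2,3] length 2
  Position 4 ('c'): repeat (last at 3), move window start to 4
  Position 4 ('c'): window [4,4] length 1
  Position 5 ('h'): window [4,5] length 2
  Position 6 ('e'): window [4,6] length 3 -- new best
  Position 7 ('e'): repeat (last at 6), move window start to 7
  Position 7 ('e'): window [7,7] length 1
Longest substring with no repeats: "che" with length 3

3


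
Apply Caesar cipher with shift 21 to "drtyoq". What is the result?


Caesar cipher: shift "drtyoq" by 21
  'd' (pos 3) + 21 = pos 24 = 'y'
  'r' (pos 17) + 21 = pos 12 = 'm'
  't' (pos 19) + 21 = pos 14 = 'o'
  'y' (pos 24) + 21 = pos 19 = 't'
  'o' (pos 14) + 21 = pos 9 = 'j'
  'q' (pos 16) + 21 = pos 11 = 'l'
Result: ymotjl

ymotjl


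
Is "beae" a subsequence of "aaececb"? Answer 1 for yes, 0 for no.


Check if "beae" is a subsequence of "aaececb"
Greedy scan:
  Position 0 ('a'): no match needed
  Position 1 ('a'): no match needed
  Position 2 ('e'): no match needed
  Position 3 ('c'): no match needed
  Position 4 ('e'): no match needed
  Position 5 ('c'): no match needed
  Position 6 ('b'): matches sub[0] = 'b'
Only matched 1/4 characters => not a subsequence

0


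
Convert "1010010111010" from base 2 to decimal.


Input: "1010010111010" in base 2
Positional expansion:
  Digit '1' (value 1) x 2^12 = 4096
  Digit '0' (value 0) x 2^11 = 0
  Digit '1' (value 1) x 2^10 = 1024
  Digit '0' (value 0) x 2^9 = 0
  Digit '0' (value 0) x 2^8 = 0
  Digit '1' (value 1) x 2^7 = 128
  Digit '0' (value 0) x 2^6 = 0
  Digit '1' (value 1) x 2^5 = 32
  Digit '1' (value 1) x 2^4 = 16
  Digit '1' (value 1) x 2^3 = 8
  Digit '0' (value 0) x 2^2 = 0
  Digit '1' (value 1) x 2^1 = 2
  Digit '0' (value 0) x 2^0 = 0
Sum = 5306

5306


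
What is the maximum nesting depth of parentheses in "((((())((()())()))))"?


Input: "((((())((()())()))))"
Tracking depth:
  Position 0 '(': depth becomes 1
  Position 1 '(': depth becomes 2
  Position 2 '(': depth becomes 3
  Position 3 '(': depth becomes 4
  Position 4 '(': depth becomes 5
  Position 5 ')': depth becomes 4
  Position 6 ')': depth becomes 3
  Position 7 '(': depth becomes 4
  Position 8 '(': depth becomes 5
  Position 9 '(': depth becomes 6
  Position 10 ')': depth becomes 5
  Position 11 '(': depth becomes 6
  Position 12 ')': depth becomes 5
  Position 13 ')': depth becomes 4
  Position 14 '(': depth becomes 5
  Position 15 ')': depth becomes 4
  Position 16 ')': depth becomes 3
  Position 17 ')': depth becomes 2
  Position 18 ')': depth becomes 1
  Position 19 ')': depth becomes 0
Maximum depth reached: 6

6


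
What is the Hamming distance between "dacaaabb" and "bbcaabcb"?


Comparing "dacaaabb" and "bbcaabcb" position by position:
  Position 0: 'd' vs 'b' => differ
  Position 1: 'a' vs 'b' => differ
  Position 2: 'c' vs 'c' => same
  Position 3: 'a' vs 'a' => same
  Position 4: 'a' vs 'a' => same
  Position 5: 'a' vs 'b' => differ
  Position 6: 'b' vs 'c' => differ
  Position 7: 'b' vs 'b' => same
Total differences (Hamming distance): 4

4


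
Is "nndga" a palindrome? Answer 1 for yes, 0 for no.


Input: nndga
Reversed: agdnn
  Compare pos 0 ('n') with pos 4 ('a'): MISMATCH
  Compare pos 1 ('n') with pos 3 ('g'): MISMATCH
Result: not a palindrome

0


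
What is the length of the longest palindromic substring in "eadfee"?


Input: "eadfee"
Checking substrings for palindromes:
  [4:6] "ee" (len 2) => palindrome
Longest palindromic substring: "ee" with length 2

2


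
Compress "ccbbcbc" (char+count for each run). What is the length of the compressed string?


Input: ccbbcbc
Runs:
  'c' x 2 => "c2"
  'b' x 2 => "b2"
  'c' x 1 => "c1"
  'b' x 1 => "b1"
  'c' x 1 => "c1"
Compressed: "c2b2c1b1c1"
Compressed length: 10

10


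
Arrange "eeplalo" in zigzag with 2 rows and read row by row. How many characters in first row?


Zigzag "eeplalo" into 2 rows:
Placing characters:
  'e' => row 0
  'e' => row 1
  'p' => row 0
  'l' => row 1
  'a' => row 0
  'l' => row 1
  'o' => row 0
Rows:
  Row 0: "epao"
  Row 1: "ell"
First row length: 4

4


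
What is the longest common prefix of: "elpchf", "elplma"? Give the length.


Words: elpchf, elplma
  Position 0: all 'e' => match
  Position 1: all 'l' => match
  Position 2: all 'p' => match
  Position 3: ('c', 'l') => mismatch, stop
LCP = "elp" (length 3)

3


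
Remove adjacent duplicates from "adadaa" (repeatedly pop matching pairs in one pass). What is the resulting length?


Input: adadaa
Stack-based adjacent duplicate removal:
  Read 'a': push. Stack: a
  Read 'd': push. Stack: ad
  Read 'a': push. Stack: ada
  Read 'd': push. Stack: adad
  Read 'a': push. Stack: adada
  Read 'a': matches stack top 'a' => pop. Stack: adad
Final stack: "adad" (length 4)

4


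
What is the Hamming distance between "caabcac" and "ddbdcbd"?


Comparing "caabcac" and "ddbdcbd" position by position:
  Position 0: 'c' vs 'd' => differ
  Position 1: 'a' vs 'd' => differ
  Position 2: 'a' vs 'b' => differ
  Position 3: 'b' vs 'd' => differ
  Position 4: 'c' vs 'c' => same
  Position 5: 'a' vs 'b' => differ
  Position 6: 'c' vs 'd' => differ
Total differences (Hamming distance): 6

6


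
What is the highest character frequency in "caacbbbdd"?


Input: caacbbbdd
Character counts:
  'a': 2
  'b': 3
  'c': 2
  'd': 2
Maximum frequency: 3

3


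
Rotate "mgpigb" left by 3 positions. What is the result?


Input: "mgpigb", rotate left by 3
First 3 characters: "mgp"
Remaining characters: "igb"
Concatenate remaining + first: "igb" + "mgp" = "igbmgp"

igbmgp


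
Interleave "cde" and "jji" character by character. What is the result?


Interleaving "cde" and "jji":
  Position 0: 'c' from first, 'j' from second => "cj"
  Position 1: 'd' from first, 'j' from second => "dj"
  Position 2: 'e' from first, 'i' from second => "ei"
Result: cjdjei

cjdjei


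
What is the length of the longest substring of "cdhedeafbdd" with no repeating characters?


Input: "cdhedeafbdd"
Sliding window (track last position of each char):
  Position 0 ('c'): window [0,0] length 1 -- new best
  Position 1 ('d'): window [0,1] length 2 -- new best
  Position 2 ('h'): window [0,2] length 3 -- new best
  Position 3 ('e'): window [0,3] length 4 -- new best
  Position 4 ('d'): repeat (last at 1), move window start to 2
  Position 4 ('d'): window [2,4] length 3
  Position 5 ('e'): repeat (last at 3), move window start to 4
  Position 5 ('e'): window [4,5] length 2
  Position 6 ('a'): window [4,6] length 3
  Position 7 ('f'): window [4,7] length 4
  Position 8 ('b'): window [4,8] length 5 -- new best
  Position 9 ('d'): repeat (last at 4), move window start to 5
  Position 9 ('d'): window [5,9] length 5
  Position 10 ('d'): repeat (last at 9), move window start to 10
  Position 10 ('d'): window [10,10] length 1
Longest substring with no repeats: "deafb" with length 5

5


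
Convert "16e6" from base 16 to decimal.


Input: "16e6" in base 16
Positional expansion:
  Digit '1' (value 1) x 16^3 = 4096
  Digit '6' (value 6) x 16^2 = 1536
  Digit 'e' (value 14) x 16^1 = 224
  Digit '6' (value 6) x 16^0 = 6
Sum = 5862

5862


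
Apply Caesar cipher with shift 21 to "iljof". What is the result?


Caesar cipher: shift "iljof" by 21
  'i' (pos 8) + 21 = pos 3 = 'd'
  'l' (pos 11) + 21 = pos 6 = 'g'
  'j' (pos 9) + 21 = pos 4 = 'e'
  'o' (pos 14) + 21 = pos 9 = 'j'
  'f' (pos 5) + 21 = pos 0 = 'a'
Result: dgeja

dgeja


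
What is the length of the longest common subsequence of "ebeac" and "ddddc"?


LCS of "ebeac" and "ddddc"
DP table:
           d    d    d    d    c
      0    0    0    0    0    0
  e   0    0    0    0    0    0
  b   0    0    0    0    0    0
  e   0    0    0    0    0    0
  a   0    0    0    0    0    0
  c   0    0    0    0    0    1
LCS length = dp[5][5] = 1

1


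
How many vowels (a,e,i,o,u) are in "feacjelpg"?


Input: feacjelpg
Checking each character:
  'f' at position 0: consonant
  'e' at position 1: vowel (running total: 1)
  'a' at position 2: vowel (running total: 2)
  'c' at position 3: consonant
  'j' at position 4: consonant
  'e' at position 5: vowel (running total: 3)
  'l' at position 6: consonant
  'p' at position 7: consonant
  'g' at position 8: consonant
Total vowels: 3

3


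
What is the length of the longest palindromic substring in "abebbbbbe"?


Input: "abebbbbbe"
Checking substrings for palindromes:
  [2:9] "ebbbbbe" (len 7) => palindrome
  [3:8] "bbbbb" (len 5) => palindrome
  [3:7] "bbbb" (len 4) => palindrome
  [4:8] "bbbb" (len 4) => palindrome
  [1:4] "beb" (len 3) => palindrome
  [3:6] "bbb" (len 3) => palindrome
Longest palindromic substring: "ebbbbbe" with length 7

7


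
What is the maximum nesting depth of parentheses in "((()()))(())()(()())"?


Input: "((()()))(())()(()())"
Tracking depth:
  Position 0 '(': depth becomes 1
  Position 1 '(': depth becomes 2
  Position 2 '(': depth becomes 3
  Position 3 ')': depth becomes 2
  Position 4 '(': depth becomes 3
  Position 5 ')': depth becomes 2
  Position 6 ')': depth becomes 1
  Position 7 ')': depth becomes 0
  Position 8 '(': depth becomes 1
  Position 9 '(': depth becomes 2
  Position 10 ')': depth becomes 1
  Position 11 ')': depth becomes 0
  Position 12 '(': depth becomes 1
  Position 13 ')': depth becomes 0
  Position 14 '(': depth becomes 1
  Position 15 '(': depth becomes 2
  Position 16 ')': depth becomes 1
  Position 17 '(': depth becomes 2
  Position 18 ')': depth becomes 1
  Position 19 ')': depth becomes 0
Maximum depth reached: 3

3


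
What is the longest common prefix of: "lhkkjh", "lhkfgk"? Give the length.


Words: lhkkjh, lhkfgk
  Position 0: all 'l' => match
  Position 1: all 'h' => match
  Position 2: all 'k' => match
  Position 3: ('k', 'f') => mismatch, stop
LCP = "lhk" (length 3)

3


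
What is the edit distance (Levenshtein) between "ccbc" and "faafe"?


Computing edit distance: "ccbc" -> "faafe"
DP table:
           f    a    a    f    e
      0    1    2    3    4    5
  c   1    1    2    3    4    5
  c   2    2    2    3    4    5
  b   3    3    3    3    4    5
  c   4    4    4    4    4    5
Edit distance = dp[4][5] = 5

5


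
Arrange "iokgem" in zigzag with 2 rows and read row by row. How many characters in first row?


Zigzag "iokgem" into 2 rows:
Placing characters:
  'i' => row 0
  'o' => row 1
  'k' => row 0
  'g' => row 1
  'e' => row 0
  'm' => row 1
Rows:
  Row 0: "ike"
  Row 1: "ogm"
First row length: 3

3


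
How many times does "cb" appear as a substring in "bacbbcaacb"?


Searching for "cb" in "bacbbcaacb"
Scanning each position:
  Position 0: "ba" => no
  Position 1: "ac" => no
  Position 2: "cb" => MATCH
  Position 3: "bb" => no
  Position 4: "bc" => no
  Position 5: "ca" => no
  Position 6: "aa" => no
  Position 7: "ac" => no
  Position 8: "cb" => MATCH
Total occurrences: 2

2


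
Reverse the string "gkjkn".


Input: gkjkn
Reading characters right to left:
  Position 4: 'n'
  Position 3: 'k'
  Position 2: 'j'
  Position 1: 'k'
  Position 0: 'g'
Reversed: nkjkg

nkjkg


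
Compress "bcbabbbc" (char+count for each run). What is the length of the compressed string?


Input: bcbabbbc
Runs:
  'b' x 1 => "b1"
  'c' x 1 => "c1"
  'b' x 1 => "b1"
  'a' x 1 => "a1"
  'b' x 3 => "b3"
  'c' x 1 => "c1"
Compressed: "b1c1b1a1b3c1"
Compressed length: 12

12


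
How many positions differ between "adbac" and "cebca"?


Comparing "adbac" and "cebca" position by position:
  Position 0: 'a' vs 'c' => DIFFER
  Position 1: 'd' vs 'e' => DIFFER
  Position 2: 'b' vs 'b' => same
  Position 3: 'a' vs 'c' => DIFFER
  Position 4: 'c' vs 'a' => DIFFER
Positions that differ: 4

4


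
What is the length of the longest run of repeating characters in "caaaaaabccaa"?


Input: "caaaaaabccaa"
Scanning for longest run:
  Position 1 ('a'): new char, reset run to 1
  Position 2 ('a'): continues run of 'a', length=2
  Position 3 ('a'): continues run of 'a', length=3
  Position 4 ('a'): continues run of 'a', length=4
  Position 5 ('a'): continues run of 'a', length=5
  Position 6 ('a'): continues run of 'a', length=6
  Position 7 ('b'): new char, reset run to 1
  Position 8 ('c'): new char, reset run to 1
  Position 9 ('c'): continues run of 'c', length=2
  Position 10 ('a'): new char, reset run to 1
  Position 11 ('a'): continues run of 'a', length=2
Longest run: 'a' with length 6

6


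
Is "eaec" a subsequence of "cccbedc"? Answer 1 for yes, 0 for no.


Check if "eaec" is a subsequence of "cccbedc"
Greedy scan:
  Position 0 ('c'): no match needed
  Position 1 ('c'): no match needed
  Position 2 ('c'): no match needed
  Position 3 ('b'): no match needed
  Position 4 ('e'): matches sub[0] = 'e'
  Position 5 ('d'): no match needed
  Position 6 ('c'): no match needed
Only matched 1/4 characters => not a subsequence

0


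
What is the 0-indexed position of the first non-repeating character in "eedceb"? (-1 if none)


Input: eedceb
Character frequencies:
  'b': 1
  'c': 1
  'd': 1
  'e': 3
Scanning left to right for freq == 1:
  Position 0 ('e'): freq=3, skip
  Position 1 ('e'): freq=3, skip
  Position 2 ('d'): unique! => answer = 2

2


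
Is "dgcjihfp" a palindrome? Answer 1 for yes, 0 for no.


Input: dgcjihfp
Reversed: pfhijcgd
  Compare pos 0 ('d') with pos 7 ('p'): MISMATCH
  Compare pos 1 ('g') with pos 6 ('f'): MISMATCH
  Compare pos 2 ('c') with pos 5 ('h'): MISMATCH
  Compare pos 3 ('j') with pos 4 ('i'): MISMATCH
Result: not a palindrome

0


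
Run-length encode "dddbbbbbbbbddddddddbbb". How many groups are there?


Input: dddbbbbbbbbddddddddbbb
Scanning for consecutive runs:
  Group 1: 'd' x 3 (positions 0-2)
  Group 2: 'b' x 8 (positions 3-10)
  Group 3: 'd' x 8 (positions 11-18)
  Group 4: 'b' x 3 (positions 19-21)
Total groups: 4

4


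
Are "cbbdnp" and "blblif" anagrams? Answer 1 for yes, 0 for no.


Strings: "cbbdnp", "blblif"
Sorted first:  bbcdnp
Sorted second: bbfill
Differ at position 2: 'c' vs 'f' => not anagrams

0


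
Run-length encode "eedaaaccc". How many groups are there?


Input: eedaaaccc
Scanning for consecutive runs:
  Group 1: 'e' x 2 (positions 0-1)
  Group 2: 'd' x 1 (positions 2-2)
  Group 3: 'a' x 3 (positions 3-5)
  Group 4: 'c' x 3 (positions 6-8)
Total groups: 4

4


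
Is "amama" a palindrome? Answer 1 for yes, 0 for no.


Input: amama
Reversed: amama
  Compare pos 0 ('a') with pos 4 ('a'): match
  Compare pos 1 ('m') with pos 3 ('m'): match
Result: palindrome

1


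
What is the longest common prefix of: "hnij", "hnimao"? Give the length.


Words: hnij, hnimao
  Position 0: all 'h' => match
  Position 1: all 'n' => match
  Position 2: all 'i' => match
  Position 3: ('j', 'm') => mismatch, stop
LCP = "hni" (length 3)

3


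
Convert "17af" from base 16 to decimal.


Input: "17af" in base 16
Positional expansion:
  Digit '1' (value 1) x 16^3 = 4096
  Digit '7' (value 7) x 16^2 = 1792
  Digit 'a' (value 10) x 16^1 = 160
  Digit 'f' (value 15) x 16^0 = 15
Sum = 6063

6063


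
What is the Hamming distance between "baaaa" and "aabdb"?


Comparing "baaaa" and "aabdb" position by position:
  Position 0: 'b' vs 'a' => differ
  Position 1: 'a' vs 'a' => same
  Position 2: 'a' vs 'b' => differ
  Position 3: 'a' vs 'd' => differ
  Position 4: 'a' vs 'b' => differ
Total differences (Hamming distance): 4

4


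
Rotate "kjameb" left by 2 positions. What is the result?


Input: "kjameb", rotate left by 2
First 2 characters: "kj"
Remaining characters: "ameb"
Concatenate remaining + first: "ameb" + "kj" = "amebkj"

amebkj


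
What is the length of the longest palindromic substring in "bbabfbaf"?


Input: "bbabfbaf"
Checking substrings for palindromes:
  [2:7] "abfba" (len 5) => palindrome
  [1:4] "bab" (len 3) => palindrome
  [3:6] "bfb" (len 3) => palindrome
  [0:2] "bb" (len 2) => palindrome
Longest palindromic substring: "abfba" with length 5

5


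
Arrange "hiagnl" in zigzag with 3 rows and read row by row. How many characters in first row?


Zigzag "hiagnl" into 3 rows:
Placing characters:
  'h' => row 0
  'i' => row 1
  'a' => row 2
  'g' => row 1
  'n' => row 0
  'l' => row 1
Rows:
  Row 0: "hn"
  Row 1: "igl"
  Row 2: "a"
First row length: 2

2


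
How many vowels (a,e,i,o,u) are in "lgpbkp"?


Input: lgpbkp
Checking each character:
  'l' at position 0: consonant
  'g' at position 1: consonant
  'p' at position 2: consonant
  'b' at position 3: consonant
  'k' at position 4: consonant
  'p' at position 5: consonant
Total vowels: 0

0


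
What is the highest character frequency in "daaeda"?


Input: daaeda
Character counts:
  'a': 3
  'd': 2
  'e': 1
Maximum frequency: 3

3


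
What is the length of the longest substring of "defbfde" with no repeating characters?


Input: "defbfde"
Sliding window (track last position of each char):
  Position 0 ('d'): window [0,0] length 1 -- new best
  Position 1 ('e'): window [0,1] length 2 -- new best
  Position 2 ('f'): window [0,2] length 3 -- new best
  Position 3 ('b'): window [0,3] length 4 -- new best
  Position 4 ('f'): repeat (last at 2), move window start to 3
  Position 4 ('f'): window [3,4] length 2
  Position 5 ('d'): window [3,5] length 3
  Position 6 ('e'): window [3,6] length 4
Longest substring with no repeats: "defb" with length 4

4


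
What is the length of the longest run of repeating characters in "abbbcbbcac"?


Input: "abbbcbbcac"
Scanning for longest run:
  Position 1 ('b'): new char, reset run to 1
  Position 2 ('b'): continues run of 'b', length=2
  Position 3 ('b'): continues run of 'b', length=3
  Position 4 ('c'): new char, reset run to 1
  Position 5 ('b'): new char, reset run to 1
  Position 6 ('b'): continues run of 'b', length=2
  Position 7 ('c'): new char, reset run to 1
  Position 8 ('a'): new char, reset run to 1
  Position 9 ('c'): new char, reset run to 1
Longest run: 'b' with length 3

3


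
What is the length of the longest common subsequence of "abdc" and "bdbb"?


LCS of "abdc" and "bdbb"
DP table:
           b    d    b    b
      0    0    0    0    0
  a   0    0    0    0    0
  b   0    1    1    1    1
  d   0    1    2    2    2
  c   0    1    2    2    2
LCS length = dp[4][4] = 2

2


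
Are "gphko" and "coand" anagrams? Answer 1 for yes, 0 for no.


Strings: "gphko", "coand"
Sorted first:  ghkop
Sorted second: acdno
Differ at position 0: 'g' vs 'a' => not anagrams

0


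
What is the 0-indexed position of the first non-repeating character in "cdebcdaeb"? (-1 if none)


Input: cdebcdaeb
Character frequencies:
  'a': 1
  'b': 2
  'c': 2
  'd': 2
  'e': 2
Scanning left to right for freq == 1:
  Position 0 ('c'): freq=2, skip
  Position 1 ('d'): freq=2, skip
  Position 2 ('e'): freq=2, skip
  Position 3 ('b'): freq=2, skip
  Position 4 ('c'): freq=2, skip
  Position 5 ('d'): freq=2, skip
  Position 6 ('a'): unique! => answer = 6

6


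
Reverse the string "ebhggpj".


Input: ebhggpj
Reading characters right to left:
  Position 6: 'j'
  Position 5: 'p'
  Position 4: 'g'
  Position 3: 'g'
  Position 2: 'h'
  Position 1: 'b'
  Position 0: 'e'
Reversed: jpgghbe

jpgghbe


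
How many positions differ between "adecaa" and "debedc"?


Comparing "adecaa" and "debedc" position by position:
  Position 0: 'a' vs 'd' => DIFFER
  Position 1: 'd' vs 'e' => DIFFER
  Position 2: 'e' vs 'b' => DIFFER
  Position 3: 'c' vs 'e' => DIFFER
  Position 4: 'a' vs 'd' => DIFFER
  Position 5: 'a' vs 'c' => DIFFER
Positions that differ: 6

6


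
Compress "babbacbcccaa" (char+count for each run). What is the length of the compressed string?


Input: babbacbcccaa
Runs:
  'b' x 1 => "b1"
  'a' x 1 => "a1"
  'b' x 2 => "b2"
  'a' x 1 => "a1"
  'c' x 1 => "c1"
  'b' x 1 => "b1"
  'c' x 3 => "c3"
  'a' x 2 => "a2"
Compressed: "b1a1b2a1c1b1c3a2"
Compressed length: 16

16


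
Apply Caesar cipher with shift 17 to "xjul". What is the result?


Caesar cipher: shift "xjul" by 17
  'x' (pos 23) + 17 = pos 14 = 'o'
  'j' (pos 9) + 17 = pos 0 = 'a'
  'u' (pos 20) + 17 = pos 11 = 'l'
  'l' (pos 11) + 17 = pos 2 = 'c'
Result: oalc

oalc


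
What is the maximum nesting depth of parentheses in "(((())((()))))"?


Input: "(((())((()))))"
Tracking depth:
  Position 0 '(': depth becomes 1
  Position 1 '(': depth becomes 2
  Position 2 '(': depth becomes 3
  Position 3 '(': depth becomes 4
  Position 4 ')': depth becomes 3
  Position 5 ')': depth becomes 2
  Position 6 '(': depth becomes 3
  Position 7 '(': depth becomes 4
  Position 8 '(': depth becomes 5
  Position 9 ')': depth becomes 4
  Position 10 ')': depth becomes 3
  Position 11 ')': depth becomes 2
  Position 12 ')': depth becomes 1
  Position 13 ')': depth becomes 0
Maximum depth reached: 5

5


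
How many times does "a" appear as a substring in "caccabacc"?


Searching for "a" in "caccabacc"
Scanning each position:
  Position 0: "c" => no
  Position 1: "a" => MATCH
  Position 2: "c" => no
  Position 3: "c" => no
  Position 4: "a" => MATCH
  Position 5: "b" => no
  Position 6: "a" => MATCH
  Position 7: "c" => no
  Position 8: "c" => no
Total occurrences: 3

3


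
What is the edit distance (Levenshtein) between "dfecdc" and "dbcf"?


Computing edit distance: "dfecdc" -> "dbcf"
DP table:
           d    b    c    f
      0    1    2    3    4
  d   1    0    1    2    3
  f   2    1    1    2    2
  e   3    2    2    2    3
  c   4    3    3    2    3
  d   5    4    4    3    3
  c   6    5    5    4    4
Edit distance = dp[6][4] = 4

4


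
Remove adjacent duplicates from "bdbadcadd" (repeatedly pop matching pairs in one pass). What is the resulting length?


Input: bdbadcadd
Stack-based adjacent duplicate removal:
  Read 'b': push. Stack: b
  Read 'd': push. Stack: bd
  Read 'b': push. Stack: bdb
  Read 'a': push. Stack: bdba
  Read 'd': push. Stack: bdbad
  Read 'c': push. Stack: bdbadc
  Read 'a': push. Stack: bdbadca
  Read 'd': push. Stack: bdbadcad
  Read 'd': matches stack top 'd' => pop. Stack: bdbadca
Final stack: "bdbadca" (length 7)

7


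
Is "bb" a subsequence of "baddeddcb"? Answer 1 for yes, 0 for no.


Check if "bb" is a subsequence of "baddeddcb"
Greedy scan:
  Position 0 ('b'): matches sub[0] = 'b'
  Position 1 ('a'): no match needed
  Position 2 ('d'): no match needed
  Position 3 ('d'): no match needed
  Position 4 ('e'): no match needed
  Position 5 ('d'): no match needed
  Position 6 ('d'): no match needed
  Position 7 ('c'): no match needed
  Position 8 ('b'): matches sub[1] = 'b'
All 2 characters matched => is a subsequence

1


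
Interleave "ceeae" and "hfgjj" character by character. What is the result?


Interleaving "ceeae" and "hfgjj":
  Position 0: 'c' from first, 'h' from second => "ch"
  Position 1: 'e' from first, 'f' from second => "ef"
  Position 2: 'e' from first, 'g' from second => "eg"
  Position 3: 'a' from first, 'j' from second => "aj"
  Position 4: 'e' from first, 'j' from second => "ej"
Result: chefegajej

chefegajej


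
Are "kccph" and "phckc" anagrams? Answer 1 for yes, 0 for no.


Strings: "kccph", "phckc"
Sorted first:  cchkp
Sorted second: cchkp
Sorted forms match => anagrams

1


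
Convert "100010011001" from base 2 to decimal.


Input: "100010011001" in base 2
Positional expansion:
  Digit '1' (value 1) x 2^11 = 2048
  Digit '0' (value 0) x 2^10 = 0
  Digit '0' (value 0) x 2^9 = 0
  Digit '0' (value 0) x 2^8 = 0
  Digit '1' (value 1) x 2^7 = 128
  Digit '0' (value 0) x 2^6 = 0
  Digit '0' (value 0) x 2^5 = 0
  Digit '1' (value 1) x 2^4 = 16
  Digit '1' (value 1) x 2^3 = 8
  Digit '0' (value 0) x 2^2 = 0
  Digit '0' (value 0) x 2^1 = 0
  Digit '1' (value 1) x 2^0 = 1
Sum = 2201

2201


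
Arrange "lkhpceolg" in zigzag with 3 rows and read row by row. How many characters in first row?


Zigzag "lkhpceolg" into 3 rows:
Placing characters:
  'l' => row 0
  'k' => row 1
  'h' => row 2
  'p' => row 1
  'c' => row 0
  'e' => row 1
  'o' => row 2
  'l' => row 1
  'g' => row 0
Rows:
  Row 0: "lcg"
  Row 1: "kpel"
  Row 2: "ho"
First row length: 3

3


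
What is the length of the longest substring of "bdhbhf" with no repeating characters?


Input: "bdhbhf"
Sliding window (track last position of each char):
  Position 0 ('b'): window [0,0] length 1 -- new best
  Position 1 ('d'): window [0,1] length 2 -- new best
  Position 2 ('h'): window [0,2] length 3 -- new best
  Position 3 ('b'): repeat (last at 0), move window start to 1
  Position 3 ('b'): window [1,3] length 3
  Position 4 ('h'): repeat (last at 2), move window start to 3
  Position 4 ('h'): window [3,4] length 2
  Position 5 ('f'): window [3,5] length 3
Longest substring with no repeats: "bdh" with length 3

3
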